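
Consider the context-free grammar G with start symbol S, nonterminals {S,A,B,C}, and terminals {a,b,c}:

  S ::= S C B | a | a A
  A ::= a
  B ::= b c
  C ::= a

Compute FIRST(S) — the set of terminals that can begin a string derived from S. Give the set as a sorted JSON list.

FIRST iteration:
[1]
  A via A→a: +{a}
  B via B→b c: +{b}
  C via C→a: +{a}
  S via S→a: +{a}
  S: {a}  A: {a}  B: {b}  C: {a}
[2] (no change)
  S: {a}  A: {a}  B: {b}  C: {a}

FIRST(S) = ["a"]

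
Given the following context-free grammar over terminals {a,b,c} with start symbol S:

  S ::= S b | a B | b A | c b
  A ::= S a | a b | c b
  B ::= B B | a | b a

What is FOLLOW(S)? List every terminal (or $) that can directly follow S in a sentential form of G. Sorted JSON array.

FIRST iteration:
pass 1:
  A via A→a b: +{a}
  A via A→c b: +{c}
  B via B→a: +{a}
  B via B→b a: +{b}
  S via S→a B: +{a}
  S via S→b A: +{b}
  S via S→c b: +{c}
  S: {a,b,c}  A: {a,c}  B: {a,b}
pass 2:
  A via A→S a: +{b}
  S: {a,b,c}  A: {a,b,c}  B: {a,b}
pass 3: done
  S: {a,b,c}  A: {a,b,c}  B: {a,b}

FOLLOW sets:
FOLLOW(S) := {$}
round 1:
  A→S a: FOLLOW(S) ⊇ FIRST(a) = {a}; new: +{a}
  B→B B: FOLLOW(B) ⊇ FIRST(B) = {a,b}; new: +{a,b}
  S→S b: FOLLOW(S) ⊇ FIRST(b) = {b}; new: +{b}
  S→a B: FOLLOW(B) ⊇ FOLLOW(S) ⊇ {$,a,b}; new: +{$}
  S→b A: FOLLOW(A) ⊇ FOLLOW(S) ⊇ {$,a,b}; new: +{$,a,b}
  FOLLOW(S)={$,a,b}  FOLLOW(A)={$,a,b}  FOLLOW(B)={$,a,b}
round 2: (stable)
  FOLLOW(S)={$,a,b}  FOLLOW(A)={$,a,b}  FOLLOW(B)={$,a,b}

FOLLOW(S) = ["$", "a", "b"]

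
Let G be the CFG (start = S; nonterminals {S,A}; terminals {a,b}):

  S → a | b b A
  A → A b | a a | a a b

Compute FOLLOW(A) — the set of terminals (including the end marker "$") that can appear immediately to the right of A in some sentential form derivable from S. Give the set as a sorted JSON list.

Compute FIRST by fixpoint:
pass 1:
  A via A→a a: +{a}
  S via S→a: +{a}
  S via S→b b A: +{b}
  FIRST(S)={a,b}  FIRST(A)={a}
pass 2: (stable)
  FIRST(S)={a,b}  FIRST(A)={a}

FOLLOW iteration:
FOLLOW(S) := {$}
round 1:
  A→A b: FOLLOW(A) ⊇ FIRST(b) = {b}; new: +{b}
  S→b b A: FOLLOW(A) ⊇ FOLLOW(S) ⊇ {$}; new: +{$}
  FOLLOW(S)={$}  FOLLOW(A)={$,b}
round 2: done
  FOLLOW(S)={$}  FOLLOW(A)={$,b}

FOLLOW(A) = ["$", "b"]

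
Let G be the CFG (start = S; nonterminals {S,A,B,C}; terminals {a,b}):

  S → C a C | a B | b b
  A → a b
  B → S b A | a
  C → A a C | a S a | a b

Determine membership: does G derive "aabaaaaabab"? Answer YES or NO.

CNF form of G:
  S -> C X5 | T0 B | T1 T1
  A -> T0 T1
  B -> S X2 | a
  C -> A X3 | T0 T1 | T0 X4
  T0 -> a
  T1 -> b
  X2 -> T1 A
  X3 -> T0 C
  X4 -> S T0
  X5 -> T0 C

Fill CYK table bottom-up:
  [0..0]={B,T0}  "a"  orig:{B}
  [1..1]={B,T0}  "a"  orig:{B}
  [2..2]={T1}  "b"  orig:{}
  [3..3]={B,T0}  "a"  orig:{B}
  [4..4]={B,T0}  "a"  orig:{B}
  [5..5]={B,T0}  "a"  orig:{B}
  [6..6]={B,T0}  "a"  orig:{B}
  [7..7]={B,T0}  "a"  orig:{B}
  [8..8]={T1}  "b"  orig:{}
  [9..9]={B,T0}  "a"  orig:{B}
  [10..10]={T1}  "b"  orig:{}
  [0..1]={S}  "aa"
  [1..2]={A,C}  "ab"
  [2..3]=∅  "ba"
  [3..4]={S}  "aa"
  [4..5]={S}  "aa"
  [5..6]={S}  "aa"
  [6..7]={S}  "aa"
  [7..8]={A,C}  "ab"
  [8..9]=∅  "ba"
  [9..10]={A,C}  "ab"
  [0..2]={X3,X5}  "aab"  orig:{}
  [1..3]=∅  "aba"
  [2..4]=∅  "baa"
  [3..5]={X4}  "aaa"  orig:{}
  [4..6]={X4}  "aaa"  orig:{}
  [5..7]={X4}  "aaa"  orig:{}
  [6..8]={X3,X5}  "aab"  orig:{}
  [7..9]=∅  "aba"
  [8..10]={X2}  "bab"  orig:{}
  [0..3]=∅  "aaba"
  [1..4]=∅  "abaa"
  [2..5]=∅  "baaa"
  [3..6]={C}  "aaaa"
  [4..7]={C}  "aaaa"
  [5..8]=∅  "aaab"
  [6..9]=∅  "aaba"
  [7..10]=∅  "abab"
  [0..4]=∅  "aabaa"
  [1..5]=∅  "abaaa"
  [2..6]=∅  "baaaa"
  [3..7]={X3,X5}  "aaaaa"  orig:{}
  [4..8]=∅  "aaaab"
  [5..9]=∅  "aaaba"
  [6..10]={B}  "aabab"
  [0..5]=∅  "aabaaa"
  [1..6]=∅  "abaaaa"
  [2..7]=∅  "baaaaa"
  [3..8]=∅  "aaaaab"
  [4..9]=∅  "aaaaba"
  [5..10]={S}  "aaabab"
  [0..6]=∅  "aabaaaa"
  [1..7]={C,S}  "abaaaaa"
  [2..8]=∅  "baaaaab"
  [3..9]=∅  "aaaaaba"
  [4..10]=∅  "aaaabab"
  [0..7]={X3,X5}  "aabaaaaa"  orig:{}
  [1..8]=∅  "abaaaaab"
  [2..9]=∅  "baaaaaba"
  [3..10]=∅  "aaaaabab"
  [0..8]=∅  "aabaaaaab"
  [1..9]=∅  "abaaaaaba"
  [2..10]=∅  "baaaaabab"
  [0..9]=∅  "aabaaaaaba"
  [1..10]={B}  "abaaaaabab"
  [0..10]={S}  "aabaaaaabab"

S ∈ T[0,10] ⇒ YES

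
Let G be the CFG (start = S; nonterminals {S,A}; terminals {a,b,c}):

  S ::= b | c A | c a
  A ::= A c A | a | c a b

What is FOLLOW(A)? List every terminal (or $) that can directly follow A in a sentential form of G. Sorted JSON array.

FIRST sets, iterate to fixpoint:
[1]
  A via A→a: +{a}
  A via A→c a b: +{c}
  S via S→b: +{b}
  S via S→c A: +{c}
  S: {b,c}  A: {a,c}
[2] done
  S: {b,c}  A: {a,c}

FOLLOW iteration:
FOLLOW(S) := {$}
round 1:
  A→A c A: FOLLOW(A) ⊇ FIRST(c) = {c}; new: +{c}
  S→c A: FOLLOW(A) ⊇ FOLLOW(S) ⊇ {$}; new: +{$}
  S: {$}  A: {$,c}
round 2: — fixpoint
  S: {$}  A: {$,c}

FOLLOW(A) = ["$", "c"]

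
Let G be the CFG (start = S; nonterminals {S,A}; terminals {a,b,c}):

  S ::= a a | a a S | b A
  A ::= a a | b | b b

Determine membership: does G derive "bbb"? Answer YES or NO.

Convert to CNF:
  S -> T0 T0 | T0 X2 | T1 A
  A -> T0 T0 | T1 T1 | b
  T0 -> a
  T1 -> b
  X2 -> T0 S

CYK fill:
  [0..0]={A,T1}  "b"  orig:{A}
  [1..1]={A,T1}  "b"  orig:{A}
  [2..2]={A,T1}  "b"  orig:{A}
  [0..1]={A,S}  "bb"
  [1..2]={A,S}  "bb"
  [0..2]={S}  "bbb"

S ∈ T[0,2] ⇒ YES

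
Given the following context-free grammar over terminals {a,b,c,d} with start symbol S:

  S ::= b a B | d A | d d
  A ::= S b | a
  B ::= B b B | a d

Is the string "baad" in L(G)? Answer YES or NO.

CNF form of G:
  S -> T0 X4 | T2 A | T2 T2
  A -> S T0 | a
  B -> B X3 | T1 T2
  T0 -> b
  T1 -> a
  T2 -> d
  X3 -> T0 B
  X4 -> T1 B

CYK table (by increasing span):
  [0..0]={T0}  "b"  orig:{}
  [1..1]={A,T1}  "a"  orig:{A}
  [2..2]={A,T1}  "a"  orig:{A}
  [3..3]={T2}  "d"  orig:{}
  [0..1]=∅  "ba"
  [1..2]=∅  "aa"
  [2..3]={B}  "ad"
  [0..2]=∅  "baa"
  [1..3]={X4}  "aad"  orig:{}
  [0..3]={S}  "baad"

S ∈ T[0,3] ⇒ YES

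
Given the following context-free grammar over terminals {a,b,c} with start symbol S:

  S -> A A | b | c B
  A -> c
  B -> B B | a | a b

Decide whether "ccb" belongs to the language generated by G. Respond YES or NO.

CNF form of G:
  S -> A A | T2 B | b
  A -> c
  B -> B B | T0 T1 | a
  T0 -> a
  T1 -> b
  T2 -> c

Fill CYK table bottom-up:
  [0..0]={A,T2}  "c"  orig:{A}
  [1..1]={A,T2}  "c"  orig:{A}
  [2..2]={S,T1}  "b"  orig:{S}
  [0..1]={S}  "cc"
  [1..2]=∅  "cb"
  [0..2]=∅  "ccb"

S ∉ T[0,2] ⇒ NO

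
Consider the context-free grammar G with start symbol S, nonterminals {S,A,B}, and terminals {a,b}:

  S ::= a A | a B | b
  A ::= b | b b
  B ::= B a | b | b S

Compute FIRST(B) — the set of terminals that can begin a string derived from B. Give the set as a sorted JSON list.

FIRST iteration:
round 1:
  A via A→b: +{b}
  B via B→b: +{b}
  S via S→a A: +{a}
  S via S→b: +{b}
  S: {a,b}  A: {b}  B: {b}
round 2: done
  S: {a,b}  A: {b}  B: {b}

FIRST(B) = ["b"]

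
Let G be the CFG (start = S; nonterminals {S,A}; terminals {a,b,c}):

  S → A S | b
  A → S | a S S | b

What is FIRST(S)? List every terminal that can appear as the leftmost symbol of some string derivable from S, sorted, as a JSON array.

FIRST iteration:
iter 1:
  A via A→a S S: +{a}
  A via A→b: +{b}
  S via S→A S: +{a,b}
  S: {a,b}  A: {a,b}
iter 2: (no change)
  S: {a,b}  A: {a,b}

FIRST(S) = ["a", "b"]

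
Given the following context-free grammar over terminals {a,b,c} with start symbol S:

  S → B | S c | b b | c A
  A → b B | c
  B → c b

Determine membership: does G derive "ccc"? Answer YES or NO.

Convert to CNF:
  S -> S T1 | T0 T0 | T1 A | T1 T0
  A -> T0 B | c
  B -> T1 T0
  T0 -> b
  T1 -> c

CYK table (by increasing span):
  [0..0]={A,T1}  "c"  orig:{A}
  [1..1]={A,T1}  "c"  orig:{A}
  [2..2]={A,T1}  "c"  orig:{A}
  [0..1]={S}  "cc"
  [1..2]={S}  "cc"
  [0..2]={S}  "ccc"

S ∈ T[0,2] ⇒ YES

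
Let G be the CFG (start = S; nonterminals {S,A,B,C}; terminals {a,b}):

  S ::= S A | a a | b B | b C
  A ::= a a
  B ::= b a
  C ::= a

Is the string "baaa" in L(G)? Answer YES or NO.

CNF form of G:
  S -> S A | T0 T0 | T1 B | T1 C
  A -> T0 T0
  B -> T1 T0
  C -> a
  T0 -> a
  T1 -> b

CYK table (by increasing span):
  [0..0]={T1}  "b"  orig:{}
  [1..1]={C,T0}  "a"  orig:{C}
  [2..2]={C,T0}  "a"  orig:{C}
  [3..3]={C,T0}  "a"  orig:{C}
  [0..1]={B,S}  "ba"
  [1..2]={A,S}  "aa"
  [2..3]={A,S}  "aa"
  [0..2]=∅  "baa"
  [1..3]=∅  "aaa"
  [0..3]={S}  "baaa"

S ∈ T[0,3] ⇒ YES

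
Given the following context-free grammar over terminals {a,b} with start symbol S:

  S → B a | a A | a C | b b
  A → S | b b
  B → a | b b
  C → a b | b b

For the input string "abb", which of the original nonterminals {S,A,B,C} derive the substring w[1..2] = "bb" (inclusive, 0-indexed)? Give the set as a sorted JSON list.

Convert to CNF:
  S -> B T0 | T0 A | T0 C | T1 T1
  A -> B T0 | T0 A | T0 C | T1 T1
  B -> T1 T1 | a
  C -> T0 T1 | T1 T1
  T0 -> a
  T1 -> b

Fill CYK table bottom-up (cells [i..j] with 1 ≤ i ≤ j ≤ 2 only):
  cell(1,1) b: {T1}  orig:{}
  cell(2,2) b: {T1}  orig:{}
  cell(1,2) bb: {A,B,C,S}

Original NTs in T[1,2] deriving "bb": ["A", "B", "C", "S"]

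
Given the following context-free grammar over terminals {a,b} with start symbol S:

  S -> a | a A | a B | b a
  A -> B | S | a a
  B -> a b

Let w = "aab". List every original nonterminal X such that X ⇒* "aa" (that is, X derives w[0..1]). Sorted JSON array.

Convert to CNF:
  S -> T0 A | T0 B | T1 T0 | a
  A -> T0 A | T0 B | T0 T0 | T0 T1 | T1 T0 | a
  B -> T0 T1
  T0 -> a
  T1 -> b

CYK fill, restricted to cells inside w[0..1]:
  cell(0,0) a: {A,S,T0}  orig:{A,S}
  cell(1,1) a: {A,S,T0}  orig:{A,S}
  cell(0,1) aa: {A,S}

Original NTs in T[0,1] deriving "aa": ["A", "S"]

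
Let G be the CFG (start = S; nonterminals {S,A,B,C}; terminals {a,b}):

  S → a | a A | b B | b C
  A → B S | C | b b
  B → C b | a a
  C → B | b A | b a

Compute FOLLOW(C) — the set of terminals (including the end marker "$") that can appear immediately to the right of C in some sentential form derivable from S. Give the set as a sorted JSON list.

FIRST iteration:
pass 1:
  A via A→b b: +{b}
  B via B→a a: +{a}
  C via C→B: +{a}
  C via C→b A: +{b}
  S via S→a: +{a}
  S via S→b B: +{b}
  FIRST(S)={a,b}  FIRST(A)={b}  FIRST(B)={a}  FIRST(C)={a,b}
pass 2:
  A via A→B S: +{a}
  B via B→C b: +{b}
  FIRST(S)={a,b}  FIRST(A)={a,b}  FIRST(B)={a,b}  FIRST(C)={a,b}
pass 3: (no change)
  FIRST(S)={a,b}  FIRST(A)={a,b}  FIRST(B)={a,b}  FIRST(C)={a,b}

FOLLOW sets:
FOLLOW(S) := {$}
round 1:
  A→B S: FOLLOW(B) ⊇ FIRST(S) = {a,b}; new: +{a,b}
  B→C b: FOLLOW(C) ⊇ FIRST(b) = {b}; new: +{b}
  C→b A: FOLLOW(A) ⊇ FOLLOW(C) ⊇ {b}; new: +{b}
  S→a A: FOLLOW(A) ⊇ FOLLOW(S) ⊇ {$}; new: +{$}
  S→b B: FOLLOW(B) ⊇ FOLLOW(S) ⊇ {$}; new: +{$}
  S→b C: FOLLOW(C) ⊇ FOLLOW(S) ⊇ {$}; new: +{$}
  S: {$}  A: {$,b}  B: {$,a,b}  C: {$,b}
round 2:
  A→B S: FOLLOW(S) ⊇ FOLLOW(A) ⊇ {$,b}; new: +{b}
  S: {$,b}  A: {$,b}  B: {$,a,b}  C: {$,b}
round 3: — fixpoint
  S: {$,b}  A: {$,b}  B: {$,a,b}  C: {$,b}

FOLLOW(C) = ["$", "b"]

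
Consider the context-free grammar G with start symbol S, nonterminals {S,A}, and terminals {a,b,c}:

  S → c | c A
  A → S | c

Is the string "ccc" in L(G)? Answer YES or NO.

CNF form of G:
  S -> T0 A | c
  A -> T0 A | c
  T0 -> c

CYK fill:
  T[0,0] 'c' = {A,S,T0}  orig:{A,S}
  T[1,1] 'c' = {A,S,T0}  orig:{A,S}
  T[2,2] 'c' = {A,S,T0}  orig:{A,S}
  T[0,1] 'cc' = {A,S}
  T[1,2] 'cc' = {A,S}
  T[0,2] 'ccc' = {A,S}

S ∈ T[0,2] ⇒ YES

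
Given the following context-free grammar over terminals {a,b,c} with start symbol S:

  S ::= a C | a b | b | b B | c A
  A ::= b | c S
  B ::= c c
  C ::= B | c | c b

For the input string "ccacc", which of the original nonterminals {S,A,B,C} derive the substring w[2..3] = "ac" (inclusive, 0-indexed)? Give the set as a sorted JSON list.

CNF form of G:
  S -> T0 A | T1 B | T2 C | T2 T1 | b
  A -> T0 S | b
  B -> T0 T0
  C -> T0 T0 | T0 T1 | c
  T0 -> c
  T1 -> b
  T2 -> a

CYK table (by increasing span) — only the sub-triangle for w[2..3]:
  T[2,2] 'a' = {T2}  orig:{}
  T[3,3] 'c' = {C,T0}  orig:{C}
  T[2,3] 'ac' = {S}

Original NTs in T[2,3] deriving "ac": ["S"]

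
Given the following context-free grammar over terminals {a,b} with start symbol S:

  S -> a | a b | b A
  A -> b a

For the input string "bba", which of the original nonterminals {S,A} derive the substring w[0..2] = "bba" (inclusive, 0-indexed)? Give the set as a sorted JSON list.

Convert to CNF:
  S -> T0 A | T1 T0 | a
  A -> T0 T1
  T0 -> b
  T1 -> a

CYK fill (cells [i..j] with 0 ≤ i ≤ j ≤ 2 only):
  cell(0,0) b: {T0}  orig:{}
  cell(1,1) b: {T0}  orig:{}
  cell(2,2) a: {S,T1}  orig:{S}
  cell(0,1) bb: ∅
  cell(1,2) ba: {A}
  cell(0,2) bba: {S}

Original NTs in T[0,2] deriving "bba": ["S"]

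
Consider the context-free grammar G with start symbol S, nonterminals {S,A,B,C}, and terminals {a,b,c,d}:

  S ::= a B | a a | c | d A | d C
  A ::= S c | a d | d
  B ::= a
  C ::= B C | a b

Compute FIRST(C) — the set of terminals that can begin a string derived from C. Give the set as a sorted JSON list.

FIRST iteration:
round 1:
  A via A→a d: +{a}
  A via A→d: +{d}
  B via B→a: +{a}
  C via C→B C: +{a}
  S via S→a B: +{a}
  S via S→c: +{c}
  S via S→d A: +{d}
  FIRST(S)={a,c,d}  FIRST(A)={a,d}  FIRST(B)={a}  FIRST(C)={a}
round 2:
  A via A→S c: +{c}
  FIRST(S)={a,c,d}  FIRST(A)={a,c,d}  FIRST(B)={a}  FIRST(C)={a}
round 3: (stable)
  FIRST(S)={a,c,d}  FIRST(A)={a,c,d}  FIRST(B)={a}  FIRST(C)={a}

FIRST(C) = ["a"]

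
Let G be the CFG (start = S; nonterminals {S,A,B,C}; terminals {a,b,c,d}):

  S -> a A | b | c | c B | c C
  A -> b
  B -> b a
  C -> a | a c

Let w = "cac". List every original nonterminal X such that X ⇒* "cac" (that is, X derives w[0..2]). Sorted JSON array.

Convert to CNF:
  S -> T1 A | T2 B | T2 C | b | c
  A -> b
  B -> T0 T1
  C -> T1 T2 | a
  T0 -> b
  T1 -> a
  T2 -> c

CYK table (by increasing span) — only the sub-triangle for w[0..2]:
  cell(0,0) c: {S,T2}  orig:{S}
  cell(1,1) a: {C,T1}  orig:{C}
  cell(2,2) c: {S,T2}  orig:{S}
  cell(0,1) ca: {S}
  cell(1,2) ac: {C}
  cell(0,2) cac: {S}

Original NTs in T[0,2] deriving "cac": ["S"]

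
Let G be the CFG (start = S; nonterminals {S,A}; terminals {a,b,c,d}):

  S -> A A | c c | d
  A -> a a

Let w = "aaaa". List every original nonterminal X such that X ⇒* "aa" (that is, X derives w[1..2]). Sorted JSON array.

Convert to CNF:
  S -> A A | T1 T1 | d
  A -> T0 T0
  T0 -> a
  T1 -> c

Fill CYK table bottom-up (cells [i..j] with 1 ≤ i ≤ j ≤ 2 only):
  cell(1,1) a: {T0}  orig:{}
  cell(2,2) a: {T0}  orig:{}
  cell(1,2) aa: {A}

Original NTs in T[1,2] deriving "aa": ["A"]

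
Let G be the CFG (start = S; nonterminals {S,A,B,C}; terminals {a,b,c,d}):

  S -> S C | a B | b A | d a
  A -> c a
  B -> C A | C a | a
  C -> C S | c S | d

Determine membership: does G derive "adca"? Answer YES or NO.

Convert to CNF:
  S -> S C | T1 B | T2 A | T3 T1
  A -> T0 T1
  B -> C A | C T1 | a
  C -> C S | T0 S | d
  T0 -> c
  T1 -> a
  T2 -> b
  T3 -> d

CYK fill:
  cell(0,0) a: {B,T1}  orig:{B}
  cell(1,1) d: {C,T3}  orig:{C}
  cell(2,2) c: {T0}  orig:{}
  cell(3,3) a: {B,T1}  orig:{B}
  cell(0,1) ad: ∅
  cell(1,2) dc: ∅
  cell(2,3) ca: {A}
  cell(0,2) adc: ∅
  cell(1,3) dca: {B}
  cell(0,3) adca: {S}

S ∈ T[0,3] ⇒ YES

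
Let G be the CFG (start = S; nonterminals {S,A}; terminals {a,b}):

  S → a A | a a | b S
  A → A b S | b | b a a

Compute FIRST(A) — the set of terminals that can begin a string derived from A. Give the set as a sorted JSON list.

Compute FIRST by fixpoint:
round 1:
  A via A→b: +{b}
  S via S→a A: +{a}
  S via S→b S: +{b}
  FIRST(S)={a,b}  FIRST(A)={b}
round 2: (no change)
  FIRST(S)={a,b}  FIRST(A)={b}

FIRST(A) = ["b"]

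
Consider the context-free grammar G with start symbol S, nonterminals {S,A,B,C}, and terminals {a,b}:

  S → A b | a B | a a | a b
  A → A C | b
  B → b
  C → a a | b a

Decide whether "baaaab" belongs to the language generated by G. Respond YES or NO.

Convert to CNF:
  S -> A T1 | T0 B | T0 T0 | T0 T1
  A -> A C | b
  B -> b
  C -> T0 T0 | T1 T0
  T0 -> a
  T1 -> b

CYK fill:
  [0..0]={A,B,T1}  "b"  orig:{A,B}
  [1..1]={T0}  "a"  orig:{}
  [2..2]={T0}  "a"  orig:{}
  [3..3]={T0}  "a"  orig:{}
  [4..4]={T0}  "a"  orig:{}
  [5..5]={A,B,T1}  "b"  orig:{A,B}
  [0..1]={C}  "ba"
  [1..2]={C,S}  "aa"
  [2..3]={C,S}  "aa"
  [3..4]={C,S}  "aa"
  [4..5]={S}  "ab"
  [0..2]={A}  "baa"
  [1..3]=∅  "aaa"
  [2..4]=∅  "aaa"
  [3..5]=∅  "aab"
  [0..3]=∅  "baaa"
  [1..4]=∅  "aaaa"
  [2..5]=∅  "aaab"
  [0..4]={A}  "baaaa"
  [1..5]=∅  "aaaab"
  [0..5]={S}  "baaaab"

S ∈ T[0,5] ⇒ YES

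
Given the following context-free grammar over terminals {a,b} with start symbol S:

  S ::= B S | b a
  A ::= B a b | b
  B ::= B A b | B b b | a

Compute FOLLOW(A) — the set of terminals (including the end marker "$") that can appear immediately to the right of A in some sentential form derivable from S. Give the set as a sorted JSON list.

FIRST iteration:
[1]
  A via A→b: +{b}
  B via B→a: +{a}
  S via S→B S: +{a}
  S via S→b a: +{b}
  S: {a,b}  A: {b}  B: {a}
[2]
  A via A→B a b: +{a}
  S: {a,b}  A: {a,b}  B: {a}
[3] done
  S: {a,b}  A: {a,b}  B: {a}

FOLLOW iteration:
initialize: $ ∈ FOLLOW(S)
iter 1:
  A→B a b: FOLLOW(B) ⊇ FIRST(a) = {a}; new: +{a}
  B→B A b: FOLLOW(B) ⊇ FIRST(A) = {a,b}; new: +{b}
  B→B A b: FOLLOW(A) ⊇ FIRST(b) = {b}; new: +{b}
  S: {$}  A: {b}  B: {a,b}
iter 2: (no change)
  S: {$}  A: {b}  B: {a,b}

FOLLOW(A) = ["b"]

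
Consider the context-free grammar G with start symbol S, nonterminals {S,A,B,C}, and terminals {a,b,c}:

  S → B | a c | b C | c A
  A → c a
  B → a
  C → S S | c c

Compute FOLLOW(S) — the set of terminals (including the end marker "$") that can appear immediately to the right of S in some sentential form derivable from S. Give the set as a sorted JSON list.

Compute FIRST by fixpoint:
round 1:
  A via A→c a: +{c}
  B via B→a: +{a}
  C via C→c c: +{c}
  S via S→B: +{a}
  S via S→b C: +{b}
  S via S→c A: +{c}
  FIRST[S]={a,b,c}  FIRST[A]={c}  FIRST[B]={a}  FIRST[C]={c}
round 2:
  C via C→S S: +{a,b}
  FIRST[S]={a,b,c}  FIRST[A]={c}  FIRST[B]={a}  FIRST[C]={a,b,c}
round 3: (no change)
  FIRST[S]={a,b,c}  FIRST[A]={c}  FIRST[B]={a}  FIRST[C]={a,b,c}

Compute FOLLOW by fixpoint:
FOLLOW(S) := {$}
pass 1:
  C→S S: FOLLOW(S) ⊇ FIRST(S) = {a,b,c}; new: +{a,b,c}
  S→B: FOLLOW(B) ⊇ FOLLOW(S) ⊇ {$,a,b,c}; new: +{$,a,b,c}
  S→b C: FOLLOW(C) ⊇ FOLLOW(S) ⊇ {$,a,b,c}; new: +{$,a,b,c}
  S→c A: FOLLOW(A) ⊇ FOLLOW(S) ⊇ {$,a,b,c}; new: +{$,a,b,c}
  FOLLOW[S]={$,a,b,c}  FOLLOW[A]={$,a,b,c}  FOLLOW[B]={$,a,b,c}  FOLLOW[C]={$,a,b,c}
pass 2: done
  FOLLOW[S]={$,a,b,c}  FOLLOW[A]={$,a,b,c}  FOLLOW[B]={$,a,b,c}  FOLLOW[C]={$,a,b,c}

FOLLOW(S) = ["$", "a", "b", "c"]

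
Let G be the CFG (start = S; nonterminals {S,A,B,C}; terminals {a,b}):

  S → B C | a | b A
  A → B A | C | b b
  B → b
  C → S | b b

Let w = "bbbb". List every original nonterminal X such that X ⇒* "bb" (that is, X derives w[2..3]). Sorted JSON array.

Convert to CNF:
  S -> B C | T0 A | a
  A -> B A | B C | T0 A | T0 T0 | a
  B -> b
  C -> B C | T0 A | T0 T0 | a
  T0 -> b

CYK fill, restricted to cells inside w[2..3]:
  cell(2,2) b: {B,T0}  orig:{B}
  cell(3,3) b: {B,T0}  orig:{B}
  cell(2,3) bb: {A,C}

Original NTs in T[2,3] deriving "bb": ["A", "C"]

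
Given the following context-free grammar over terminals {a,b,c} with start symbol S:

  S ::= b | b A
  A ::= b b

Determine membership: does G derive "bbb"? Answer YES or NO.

CNF form of G:
  S -> T0 A | b
  A -> T0 T0
  T0 -> b

CYK fill:
  cell(0,0) b: {S,T0}  orig:{S}
  cell(1,1) b: {S,T0}  orig:{S}
  cell(2,2) b: {S,T0}  orig:{S}
  cell(0,1) bb: {A}
  cell(1,2) bb: {A}
  cell(0,2) bbb: {S}

S ∈ T[0,2] ⇒ YES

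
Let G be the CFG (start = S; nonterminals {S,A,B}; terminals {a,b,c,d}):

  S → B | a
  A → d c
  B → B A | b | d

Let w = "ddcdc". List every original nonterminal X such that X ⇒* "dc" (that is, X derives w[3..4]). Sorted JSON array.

Convert to CNF:
  S -> B A | a | b | d
  A -> T0 T1
  B -> B A | b | d
  T0 -> d
  T1 -> c

CYK table (by increasing span), restricted to cells inside w[3..4]:
  cell(3,3) d: {B,S,T0}  orig:{B,S}
  cell(4,4) c: {T1}  orig:{}
  cell(3,4) dc: {A}

Original NTs in T[3,4] deriving "dc": ["A"]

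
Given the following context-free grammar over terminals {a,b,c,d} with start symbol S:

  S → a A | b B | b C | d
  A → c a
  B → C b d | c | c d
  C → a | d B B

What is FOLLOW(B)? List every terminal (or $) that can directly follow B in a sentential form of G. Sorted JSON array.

FIRST sets, iterate to fixpoint:
iter 1:
  A via A→c a: +{c}
  B via B→c: +{c}
  C via C→a: +{a}
  C via C→d B B: +{d}
  S via S→a A: +{a}
  S via S→b B: +{b}
  S via S→d: +{d}
  S: {a,b,d}  A: {c}  B: {c}  C: {a,d}
iter 2:
  B via B→C b d: +{a,d}
  S: {a,b,d}  A: {c}  B: {a,c,d}  C: {a,d}
iter 3: (no change)
  S: {a,b,d}  A: {c}  B: {a,c,d}  C: {a,d}

FOLLOW sets:
seed FOLLOW(S) with $
round 1:
  B→C b d: FOLLOW(C) ⊇ FIRST(b) = {b}; new: +{b}
  C→d B B: FOLLOW(B) ⊇ FIRST(B) = {a,c,d}; new: +{a,c,d}
  C→d B B: FOLLOW(B) ⊇ FOLLOW(C) ⊇ {b}; new: +{b}
  S→a A: FOLLOW(A) ⊇ FOLLOW(S) ⊇ {$}; new: +{$}
  S→b B: FOLLOW(B) ⊇ FOLLOW(S) ⊇ {$}; new: +{$}
  S→b C: FOLLOW(C) ⊇ FOLLOW(S) ⊇ {$}; new: +{$}
  FOLLOW[S]={$}  FOLLOW[A]={$}  FOLLOW[B]={$,a,b,c,d}  FOLLOW[C]={$,b}
round 2: (stable)
  FOLLOW[S]={$}  FOLLOW[A]={$}  FOLLOW[B]={$,a,b,c,d}  FOLLOW[C]={$,b}

FOLLOW(B) = ["$", "a", "b", "c", "d"]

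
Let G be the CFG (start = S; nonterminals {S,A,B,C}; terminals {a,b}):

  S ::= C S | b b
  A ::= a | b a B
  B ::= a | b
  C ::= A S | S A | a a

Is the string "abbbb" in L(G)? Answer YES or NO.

Convert to CNF:
  S -> C S | T0 T0
  A -> T0 X2 | a
  B -> a | b
  C -> A S | S A | T1 T1
  T0 -> b
  T1 -> a
  X2 -> T1 B

CYK fill:
  cell(0,0) a: {A,B,T1}  orig:{A,B}
  cell(1,1) b: {B,T0}  orig:{B}
  cell(2,2) b: {B,T0}  orig:{B}
  cell(3,3) b: {B,T0}  orig:{B}
  cell(4,4) b: {B,T0}  orig:{B}
  cell(0,1) ab: {X2}  orig:{}
  cell(1,2) bb: {S}
  cell(2,3) bb: {S}
  cell(3,4) bb: {S}
  cell(0,2) abb: {C}
  cell(1,3) bbb: ∅
  cell(2,4) bbb: ∅
  cell(0,3) abbb: ∅
  cell(1,4) bbbb: ∅
  cell(0,4) abbbb: {S}

S ∈ T[0,4] ⇒ YES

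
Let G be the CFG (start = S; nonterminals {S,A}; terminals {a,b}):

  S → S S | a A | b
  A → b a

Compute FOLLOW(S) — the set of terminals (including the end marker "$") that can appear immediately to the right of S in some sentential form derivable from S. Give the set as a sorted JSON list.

Compute FIRST by fixpoint:
[1]
  A via A→b a: +{b}
  S via S→a A: +{a}
  S via S→b: +{b}
  FIRST[S]={a,b}  FIRST[A]={b}
[2] (no change)
  FIRST[S]={a,b}  FIRST[A]={b}

FOLLOW iteration:
FOLLOW(S) := {$}
pass 1:
  S→S S: FOLLOW(S) ⊇ FIRST(S) = {a,b}; new: +{a,b}
  S→a A: FOLLOW(A) ⊇ FOLLOW(S) ⊇ {$,a,b}; new: +{$,a,b}
  S: {$,a,b}  A: {$,a,b}
pass 2: done
  S: {$,a,b}  A: {$,a,b}

FOLLOW(S) = ["$", "a", "b"]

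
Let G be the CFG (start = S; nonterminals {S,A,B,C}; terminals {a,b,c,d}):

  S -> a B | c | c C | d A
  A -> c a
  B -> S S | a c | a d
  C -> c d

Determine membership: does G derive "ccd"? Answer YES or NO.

CNF form of G:
  S -> T0 C | T1 B | T2 A | c
  A -> T0 T1
  B -> S S | T1 T0 | T1 T2
  C -> T0 T2
  T0 -> c
  T1 -> a
  T2 -> d

CYK table (by increasing span):
  T[0,0] 'c' = {S,T0}  orig:{S}
  T[1,1] 'c' = {S,T0}  orig:{S}
  T[2,2] 'd' = {T2}  orig:{}
  T[0,1] 'cc' = {B}
  T[1,2] 'cd' = {C}
  T[0,2] 'ccd' = {S}

S ∈ T[0,2] ⇒ YES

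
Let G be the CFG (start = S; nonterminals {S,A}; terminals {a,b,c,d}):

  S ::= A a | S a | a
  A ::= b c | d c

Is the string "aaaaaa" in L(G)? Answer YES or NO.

Convert to CNF:
  S -> A T3 | S T3 | a
  A -> T0 T1 | T2 T1
  T0 -> b
  T1 -> c
  T2 -> d
  T3 -> a

Fill CYK table bottom-up:
  cell(0,0) a: {S,T3}  orig:{S}
  cell(1,1) a: {S,T3}  orig:{S}
  cell(2,2) a: {S,T3}  orig:{S}
  cell(3,3) a: {S,T3}  orig:{S}
  cell(4,4) a: {S,T3}  orig:{S}
  cell(5,5) a: {S,T3}  orig:{S}
  cell(0,1) aa: {S}
  cell(1,2) aa: {S}
  cell(2,3) aa: {S}
  cell(3,4) aa: {S}
  cell(4,5) aa: {S}
  cell(0,2) aaa: {S}
  cell(1,3) aaa: {S}
  cell(2,4) aaa: {S}
  cell(3,5) aaa: {S}
  cell(0,3) aaaa: {S}
  cell(1,4) aaaa: {S}
  cell(2,5) aaaa: {S}
  cell(0,4) aaaaa: {S}
  cell(1,5) aaaaa: {S}
  cell(0,5) aaaaaa: {S}

S ∈ T[0,5] ⇒ YES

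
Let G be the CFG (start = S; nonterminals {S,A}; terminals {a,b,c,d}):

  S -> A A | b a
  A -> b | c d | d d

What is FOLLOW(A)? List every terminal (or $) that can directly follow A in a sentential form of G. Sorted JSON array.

FIRST iteration:
iter 1:
  A via A→b: +{b}
  A via A→c d: +{c}
  A via A→d d: +{d}
  S via S→A A: +{b,c,d}
  FIRST(S)={b,c,d}  FIRST(A)={b,c,d}
iter 2: — fixpoint
  FIRST(S)={b,c,d}  FIRST(A)={b,c,d}

Compute FOLLOW by fixpoint:
initialize: $ ∈ FOLLOW(S)
iter 1:
  S→A A: FOLLOW(A) ⊇ FIRST(A) = {b,c,d}; new: +{b,c,d}
  S→A A: FOLLOW(A) ⊇ FOLLOW(S) ⊇ {$}; new: +{$}
  S: {$}  A: {$,b,c,d}
iter 2: — fixpoint
  S: {$}  A: {$,b,c,d}

FOLLOW(A) = ["$", "b", "c", "d"]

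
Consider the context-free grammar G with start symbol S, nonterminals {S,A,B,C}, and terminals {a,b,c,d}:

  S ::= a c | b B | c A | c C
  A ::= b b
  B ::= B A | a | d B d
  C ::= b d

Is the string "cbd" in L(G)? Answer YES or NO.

CNF form of G:
  S -> T0 B | T2 T3 | T3 A | T3 C
  A -> T0 T0
  B -> B A | T1 X4 | a
  C -> T0 T1
  T0 -> b
  T1 -> d
  T2 -> a
  T3 -> c
  X4 -> B T1

CYK fill:
  [0..0]={T3}  "c"  orig:{}
  [1..1]={T0}  "b"  orig:{}
  [2..2]={T1}  "d"  orig:{}
  [0..1]=∅  "cb"
  [1..2]={C}  "bd"
  [0..2]={S}  "cbd"

S ∈ T[0,2] ⇒ YES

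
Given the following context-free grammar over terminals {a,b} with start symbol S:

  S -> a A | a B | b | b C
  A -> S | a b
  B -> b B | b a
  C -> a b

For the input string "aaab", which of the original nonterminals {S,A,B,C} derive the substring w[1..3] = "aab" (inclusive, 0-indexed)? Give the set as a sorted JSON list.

Convert to CNF:
  S -> T0 A | T0 B | T1 C | b
  A -> T0 A | T0 B | T0 T1 | T1 C | b
  B -> T1 B | T1 T0
  C -> T0 T1
  T0 -> a
  T1 -> b

CYK table (by increasing span), restricted to cells inside w[1..3]:
  cell(1,1) a: {T0}  orig:{}
  cell(2,2) a: {T0}  orig:{}
  cell(3,3) b: {A,S,T1}  orig:{A,S}
  cell(1,2) aa: ∅
  cell(2,3) ab: {A,C,S}
  cell(1,3) aab: {A,S}

Original NTs in T[1,3] deriving "aab": ["A", "S"]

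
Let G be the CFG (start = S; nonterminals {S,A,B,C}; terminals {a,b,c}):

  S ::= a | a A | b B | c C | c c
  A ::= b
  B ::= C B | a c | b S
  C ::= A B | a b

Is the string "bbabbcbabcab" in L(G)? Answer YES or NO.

Convert to CNF:
  S -> T0 A | T1 C | T1 T1 | T2 B | a
  A -> b
  B -> C B | T0 T1 | T2 S
  C -> A B | T0 T2
  T0 -> a
  T1 -> c
  T2 -> b

Fill CYK table bottom-up:
  [0..0]={A,T2}  "b"  orig:{A}
  [1..1]={A,T2}  "b"  orig:{A}
  [2..2]={S,T0}  "a"  orig:{S}
  [3..3]={A,T2}  "b"  orig:{A}
  [4..4]={A,T2}  "b"  orig:{A}
  [5..5]={T1}  "c"  orig:{}
  [6..6]={A,T2}  "b"  orig:{A}
  [7..7]={S,T0}  "a"  orig:{S}
  [8..8]={A,T2}  "b"  orig:{A}
  [9..9]={T1}  "c"  orig:{}
  [10..10]={S,T0}  "a"  orig:{S}
  [11..11]={A,T2}  "b"  orig:{A}
  [0..1]=∅  "bb"
  [1..2]={B}  "ba"
  [2..3]={C,S}  "ab"
  [3..4]=∅  "bb"
  [4..5]=∅  "bc"
  [5..6]=∅  "cb"
  [6..7]={B}  "ba"
  [7..8]={C,S}  "ab"
  [8..9]=∅  "bc"
  [9..10]=∅  "ca"
  [10..11]={C,S}  "ab"
  [0..2]={C,S}  "bba"
  [1..3]={B}  "bab"
  [2..4]=∅  "abb"
  [3..5]=∅  "bbc"
  [4..6]=∅  "bcb"
  [5..7]=∅  "cba"
  [6..8]={B}  "bab"
  [7..9]=∅  "abc"
  [8..10]=∅  "bca"
  [9..11]={S}  "cab"
  [0..3]={C,S}  "bbab"
  [1..4]=∅  "babb"
  [2..5]=∅  "abbc"
  [3..6]=∅  "bbcb"
  [4..7]=∅  "bcba"
  [5..8]=∅  "cbab"
  [6..9]=∅  "babc"
  [7..10]=∅  "abca"
  [8..11]={B}  "bcab"
  [0..4]=∅  "bbabb"
  [1..5]=∅  "babbc"
  [2..6]=∅  "abbcb"
  [3..7]=∅  "bbcba"
  [4..8]=∅  "bcbab"
  [5..9]=∅  "cbabc"
  [6..10]=∅  "babca"
  [7..11]=∅  "abcab"
  [0..5]=∅  "bbabbc"
  [1..6]=∅  "babbcb"
  [2..7]=∅  "abbcba"
  [3..8]=∅  "bbcbab"
  [4..9]=∅  "bcbabc"
  [5..10]=∅  "cbabca"
  [6..11]=∅  "babcab"
  [0..6]=∅  "bbabbcb"
  [1..7]=∅  "babbcba"
  [2..8]=∅  "abbcbab"
  [3..9]=∅  "bbcbabc"
  [4..10]=∅  "bcbabca"
  [5..11]=∅  "cbabcab"
  [0..7]=∅  "bbabbcba"
  [1..8]=∅  "babbcbab"
  [2..9]=∅  "abbcbabc"
  [3..10]=∅  "bbcbabca"
  [4..11]=∅  "bcbabcab"
  [0..8]=∅  "bbabbcbab"
  [1..9]=∅  "babbcbabc"
  [2..10]=∅  "abbcbabca"
  [3..11]=∅  "bbcbabcab"
  [0..9]=∅  "bbabbcbabc"
  [1..10]=∅  "babbcbabca"
  [2..11]=∅  "abbcbabcab"
  [0..10]=∅  "bbabbcbabca"
  [1..11]=∅  "babbcbabcab"
  [0..11]=∅  "bbabbcbabcab"

S ∉ T[0,11] ⇒ NO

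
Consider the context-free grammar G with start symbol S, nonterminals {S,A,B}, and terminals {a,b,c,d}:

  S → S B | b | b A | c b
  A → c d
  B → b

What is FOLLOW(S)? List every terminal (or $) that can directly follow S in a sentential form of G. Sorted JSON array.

Compute FIRST by fixpoint:
iter 1:
  A via A→c d: +{c}
  B via B→b: +{b}
  S via S→b: +{b}
  S via S→c b: +{c}
  FIRST(S)={b,c}  FIRST(A)={c}  FIRST(B)={b}
iter 2: — fixpoint
  FIRST(S)={b,c}  FIRST(A)={c}  FIRST(B)={b}

FOLLOW sets:
FOLLOW(S) := {$}
[1]
  S→S B: FOLLOW(S) ⊇ FIRST(B) = {b}; new: +{b}
  S→S B: FOLLOW(B) ⊇ FOLLOW(S) ⊇ {$,b}; new: +{$,b}
  S→b A: FOLLOW(A) ⊇ FOLLOW(S) ⊇ {$,b}; new: +{$,b}
  FOLLOW[S]={$,b}  FOLLOW[A]={$,b}  FOLLOW[B]={$,b}
[2] (stable)
  FOLLOW[S]={$,b}  FOLLOW[A]={$,b}  FOLLOW[B]={$,b}

FOLLOW(S) = ["$", "b"]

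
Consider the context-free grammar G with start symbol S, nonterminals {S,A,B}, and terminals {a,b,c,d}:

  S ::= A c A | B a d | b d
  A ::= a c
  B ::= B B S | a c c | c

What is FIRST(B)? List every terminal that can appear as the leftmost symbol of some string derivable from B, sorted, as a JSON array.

Compute FIRST by fixpoint:
pass 1:
  A via A→a c: +{a}
  B via B→a c c: +{a}
  B via B→c: +{c}
  S via S→A c A: +{a}
  S via S→B a d: +{c}
  S via S→b d: +{b}
  S: {a,b,c}  A: {a}  B: {a,c}
pass 2: (stable)
  S: {a,b,c}  A: {a}  B: {a,c}

FIRST(B) = ["a", "c"]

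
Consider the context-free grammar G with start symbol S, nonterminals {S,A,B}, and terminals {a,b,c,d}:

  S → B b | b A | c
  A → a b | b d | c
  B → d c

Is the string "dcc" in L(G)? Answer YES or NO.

CNF form of G:
  S -> B T1 | T1 A | c
  A -> T0 T1 | T1 T2 | c
  B -> T2 T3
  T0 -> a
  T1 -> b
  T2 -> d
  T3 -> c

Fill CYK table bottom-up:
  T[0,0] 'd' = {T2}  orig:{}
  T[1,1] 'c' = {A,S,T3}  orig:{A,S}
  T[2,2] 'c' = {A,S,T3}  orig:{A,S}
  T[0,1] 'dc' = {B}
  T[1,2] 'cc' = ∅
  T[0,2] 'dcc' = ∅

S ∉ T[0,2] ⇒ NO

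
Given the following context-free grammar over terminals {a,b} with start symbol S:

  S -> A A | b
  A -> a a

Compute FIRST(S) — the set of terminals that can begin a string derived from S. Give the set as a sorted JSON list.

FIRST iteration:
round 1:
  A via A→a a: +{a}
  S via S→A A: +{a}
  S via S→b: +{b}
  FIRST[S]={a,b}  FIRST[A]={a}
round 2: (no change)
  FIRST[S]={a,b}  FIRST[A]={a}

FIRST(S) = ["a", "b"]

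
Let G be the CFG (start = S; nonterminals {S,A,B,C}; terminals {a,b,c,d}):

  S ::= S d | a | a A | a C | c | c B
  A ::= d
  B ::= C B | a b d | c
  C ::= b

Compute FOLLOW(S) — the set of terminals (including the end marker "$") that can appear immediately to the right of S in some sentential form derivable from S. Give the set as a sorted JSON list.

Compute FIRST by fixpoint:
iter 1:
  A via A→d: +{d}
  B via B→a b d: +{a}
  B via B→c: +{c}
  C via C→b: +{b}
  S via S→a: +{a}
  S via S→c: +{c}
  S: {a,c}  A: {d}  B: {a,c}  C: {b}
iter 2:
  B via B→C B: +{b}
  S: {a,c}  A: {d}  B: {a,b,c}  C: {b}
iter 3: (stable)
  S: {a,c}  A: {d}  B: {a,b,c}  C: {b}

Compute FOLLOW by fixpoint:
seed FOLLOW(S) with $
pass 1:
  B→C B: FOLLOW(C) ⊇ FIRST(B) = {a,b,c}; new: +{a,b,c}
  S→S d: FOLLOW(S) ⊇ FIRST(d) = {d}; new: +{d}
  S→a A: FOLLOW(A) ⊇ FOLLOW(S) ⊇ {$,d}; new: +{$,d}
  S→a C: FOLLOW(C) ⊇ FOLLOW(S) ⊇ {$,d}; new: +{$,d}
  S→c B: FOLLOW(B) ⊇ FOLLOW(S) ⊇ {$,d}; new: +{$,d}
  FOLLOW[S]={$,d}  FOLLOW[A]={$,d}  FOLLOW[B]={$,d}  FOLLOW[C]={$,a,b,c,d}
pass 2: (stable)
  FOLLOW[S]={$,d}  FOLLOW[A]={$,d}  FOLLOW[B]={$,d}  FOLLOW[C]={$,a,b,c,d}

FOLLOW(S) = ["$", "d"]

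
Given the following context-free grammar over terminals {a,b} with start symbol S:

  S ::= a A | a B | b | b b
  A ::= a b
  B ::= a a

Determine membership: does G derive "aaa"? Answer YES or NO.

CNF form of G:
  S -> T0 A | T0 B | T1 T1 | b
  A -> T0 T1
  B -> T0 T0
  T0 -> a
  T1 -> b

Fill CYK table bottom-up:
  [0..0]={T0}  "a"  orig:{}
  [1..1]={T0}  "a"  orig:{}
  [2..2]={T0}  "a"  orig:{}
  [0..1]={B}  "aa"
  [1..2]={B}  "aa"
  [0..2]={S}  "aaa"

S ∈ T[0,2] ⇒ YES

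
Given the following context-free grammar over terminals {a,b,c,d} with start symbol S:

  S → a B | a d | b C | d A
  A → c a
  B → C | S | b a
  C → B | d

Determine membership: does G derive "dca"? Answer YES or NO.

Convert to CNF:
  S -> T1 B | T1 T2 | T2 A | T3 C
  A -> T0 T1
  B -> T1 B | T1 T2 | T2 A | T3 C | T3 T1 | d
  C -> T1 B | T1 T2 | T2 A | T3 C | T3 T1 | d
  T0 -> c
  T1 -> a
  T2 -> d
  T3 -> b

Fill CYK table bottom-up:
  [0..0]={B,C,T2}  "d"  orig:{B,C}
  [1..1]={T0}  "c"  orig:{}
  [2..2]={T1}  "a"  orig:{}
  [0..1]=∅  "dc"
  [1..2]={A}  "ca"
  [0..2]={B,C,S}  "dca"

S ∈ T[0,2] ⇒ YES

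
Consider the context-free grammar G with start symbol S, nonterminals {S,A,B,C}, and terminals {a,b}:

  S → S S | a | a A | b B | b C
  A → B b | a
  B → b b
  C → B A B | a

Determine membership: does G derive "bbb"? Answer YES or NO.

Convert to CNF:
  S -> S S | T0 B | T0 C | T1 A | a
  A -> B T0 | a
  B -> T0 T0
  C -> B X2 | a
  T0 -> b
  T1 -> a
  X2 -> A B

CYK table (by increasing span):
  T[0,0] 'b' = {T0}  orig:{}
  T[1,1] 'b' = {T0}  orig:{}
  T[2,2] 'b' = {T0}  orig:{}
  T[0,1] 'bb' = {B}
  T[1,2] 'bb' = {B}
  T[0,2] 'bbb' = {A,S}

S ∈ T[0,2] ⇒ YES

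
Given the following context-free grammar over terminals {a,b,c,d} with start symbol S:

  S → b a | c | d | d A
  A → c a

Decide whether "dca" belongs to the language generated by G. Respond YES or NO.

Convert to CNF:
  S -> T2 T1 | T3 A | c | d
  A -> T0 T1
  T0 -> c
  T1 -> a
  T2 -> b
  T3 -> d

CYK table (by increasing span):
  cell(0,0) d: {S,T3}  orig:{S}
  cell(1,1) c: {S,T0}  orig:{S}
  cell(2,2) a: {T1}  orig:{}
  cell(0,1) dc: ∅
  cell(1,2) ca: {A}
  cell(0,2) dca: {S}

S ∈ T[0,2] ⇒ YES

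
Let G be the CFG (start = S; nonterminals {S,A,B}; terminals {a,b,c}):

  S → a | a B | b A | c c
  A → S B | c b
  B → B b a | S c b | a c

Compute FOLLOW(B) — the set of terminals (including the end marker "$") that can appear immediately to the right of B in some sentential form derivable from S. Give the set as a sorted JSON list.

Compute FIRST by fixpoint:
round 1:
  A via A→c b: +{c}
  B via B→a c: +{a}
  S via S→a: +{a}
  S via S→b A: +{b}
  S via S→c c: +{c}
  FIRST[S]={a,b,c}  FIRST[A]={c}  FIRST[B]={a}
round 2:
  A via A→S B: +{a,b}
  B via B→S c b: +{b,c}
  FIRST[S]={a,b,c}  FIRST[A]={a,b,c}  FIRST[B]={a,b,c}
round 3: — fixpoint
  FIRST[S]={a,b,c}  FIRST[A]={a,b,c}  FIRST[B]={a,b,c}

FOLLOW iteration:
FOLLOW(S) := {$}
[1]
  A→S B: FOLLOW(S) ⊇ FIRST(B) = {a,b,c}; new: +{a,b,c}
  B→B b a: FOLLOW(B) ⊇ FIRST(b) = {b}; new: +{b}
  S→a B: FOLLOW(B) ⊇ FOLLOW(S) ⊇ {$,a,b,c}; new: +{$,a,c}
  S→b A: FOLLOW(A) ⊇ FOLLOW(S) ⊇ {$,a,b,c}; new: +{$,a,b,c}
  FOLLOW(S)={$,a,b,c}  FOLLOW(A)={$,a,b,c}  FOLLOW(B)={$,a,b,c}
[2] done
  FOLLOW(S)={$,a,b,c}  FOLLOW(A)={$,a,b,c}  FOLLOW(B)={$,a,b,c}

FOLLOW(B) = ["$", "a", "b", "c"]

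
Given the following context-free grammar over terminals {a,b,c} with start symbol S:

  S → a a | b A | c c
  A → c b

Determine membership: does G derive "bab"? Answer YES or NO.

CNF form of G:
  S -> T0 T0 | T1 A | T2 T2
  A -> T0 T1
  T0 -> c
  T1 -> b
  T2 -> a

CYK table (by increasing span):
  T[0,0] 'b' = {T1}  orig:{}
  T[1,1] 'a' = {T2}  orig:{}
  T[2,2] 'b' = {T1}  orig:{}
  T[0,1] 'ba' = ∅
  T[1,2] 'ab' = ∅
  T[0,2] 'bab' = ∅

S ∉ T[0,2] ⇒ NO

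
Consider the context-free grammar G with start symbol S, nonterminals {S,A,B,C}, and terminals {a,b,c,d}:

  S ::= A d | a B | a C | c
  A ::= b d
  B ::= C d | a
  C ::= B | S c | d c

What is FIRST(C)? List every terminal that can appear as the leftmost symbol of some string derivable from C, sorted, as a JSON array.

Compute FIRST by fixpoint:
pass 1:
  A via A→b d: +{b}
  B via B→a: +{a}
  C via C→B: +{a}
  C via C→d c: +{d}
  S via S→A d: +{b}
  S via S→a B: +{a}
  S via S→c: +{c}
  FIRST(S)={a,b,c}  FIRST(A)={b}  FIRST(B)={a}  FIRST(C)={a,d}
pass 2:
  B via B→C d: +{d}
  C via C→S c: +{b,c}
  FIRST(S)={a,b,c}  FIRST(A)={b}  FIRST(B)={a,d}  FIRST(C)={a,b,c,d}
pass 3:
  B via B→C d: +{b,c}
  FIRST(S)={a,b,c}  FIRST(A)={b}  FIRST(B)={a,b,c,d}  FIRST(C)={a,b,c,d}
pass 4: done
  FIRST(S)={a,b,c}  FIRST(A)={b}  FIRST(B)={a,b,c,d}  FIRST(C)={a,b,c,d}

FIRST(C) = ["a", "b", "c", "d"]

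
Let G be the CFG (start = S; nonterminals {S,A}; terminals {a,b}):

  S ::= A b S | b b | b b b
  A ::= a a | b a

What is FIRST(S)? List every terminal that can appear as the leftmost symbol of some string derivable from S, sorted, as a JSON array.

FIRST sets, iterate to fixpoint:
iter 1:
  A via A→a a: +{a}
  A via A→b a: +{b}
  S via S→A b S: +{a,b}
  FIRST(S)={a,b}  FIRST(A)={a,b}
iter 2: — fixpoint
  FIRST(S)={a,b}  FIRST(A)={a,b}

FIRST(S) = ["a", "b"]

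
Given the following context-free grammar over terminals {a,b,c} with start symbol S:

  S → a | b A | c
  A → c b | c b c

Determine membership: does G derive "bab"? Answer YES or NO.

Convert to CNF:
  S -> T1 A | a | c
  A -> T0 T1 | T0 X2
  T0 -> c
  T1 -> b
  X2 -> T1 T0

CYK fill:
  T[0,0] 'b' = {T1}  orig:{}
  T[1,1] 'a' = {S}
  T[2,2] 'b' = {T1}  orig:{}
  T[0,1] 'ba' = ∅
  T[1,2] 'ab' = ∅
  T[0,2] 'bab' = ∅

S ∉ T[0,2] ⇒ NO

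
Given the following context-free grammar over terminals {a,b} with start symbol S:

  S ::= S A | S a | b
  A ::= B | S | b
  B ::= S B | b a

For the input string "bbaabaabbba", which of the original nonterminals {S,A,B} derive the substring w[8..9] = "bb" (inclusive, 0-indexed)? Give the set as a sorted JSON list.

CNF form of G:
  S -> S A | S T0 | b
  A -> S A | S B | S T0 | T1 T0 | b
  B -> S B | T1 T0
  T0 -> a
  T1 -> b

CYK fill — only the sub-triangle for w[8..9]:
  T[8,8] 'b' = {A,S,T1}  orig:{A,S}
  T[9,9] 'b' = {A,S,T1}  orig:{A,S}
  T[8,9] 'bb' = {A,S}

Original NTs in T[8,9] deriving "bb": ["A", "S"]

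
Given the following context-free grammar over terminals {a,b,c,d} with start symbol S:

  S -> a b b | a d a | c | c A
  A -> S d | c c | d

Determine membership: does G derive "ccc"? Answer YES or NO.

CNF form of G:
  S -> T1 A | T2 X4 | T2 X5 | c
  A -> S T0 | T1 T1 | d
  T0 -> d
  T1 -> c
  T2 -> a
  T3 -> b
  X4 -> T3 T3
  X5 -> T0 T2

CYK table (by increasing span):
  T[0,0] 'c' = {S,T1}  orig:{S}
  T[1,1] 'c' = {S,T1}  orig:{S}
  T[2,2] 'c' = {S,T1}  orig:{S}
  T[0,1] 'cc' = {A}
  T[1,2] 'cc' = {A}
  T[0,2] 'ccc' = {S}

S ∈ T[0,2] ⇒ YES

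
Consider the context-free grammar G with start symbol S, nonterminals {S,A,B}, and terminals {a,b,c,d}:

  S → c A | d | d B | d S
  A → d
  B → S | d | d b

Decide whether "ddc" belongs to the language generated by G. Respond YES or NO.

CNF form of G:
  S -> T0 A | T1 B | T1 S | d
  A -> d
  B -> T0 A | T1 B | T1 S | T1 T2 | d
  T0 -> c
  T1 -> d
  T2 -> b

CYK fill:
  [0..0]={A,B,S,T1}  "d"  orig:{A,B,S}
  [1..1]={A,B,S,T1}  "d"  orig:{A,B,S}
  [2..2]={T0}  "c"  orig:{}
  [0..1]={B,S}  "dd"
  [1..2]=∅  "dc"
  [0..2]=∅  "ddc"

S ∉ T[0,2] ⇒ NO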